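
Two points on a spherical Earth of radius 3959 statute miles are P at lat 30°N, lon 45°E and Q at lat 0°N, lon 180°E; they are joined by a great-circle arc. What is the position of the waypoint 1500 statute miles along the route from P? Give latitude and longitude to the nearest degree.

≈ lat 37°N, lon 70°E

The haversine formula gives a central angle δ ≈ 2.230 rad (127.8°) between the endpoints. The total great-circle distance is δ·R ≈ 2.230 × 3959 ≈ 8828 mi, so the target fraction is f = 1500/8828 ≈ 0.170.
Interpolate at f ≈ 0.170 with slerp weights a = sin((1−f)δ)/sin δ ≈ 1.216, b = sin(fδ)/sin δ ≈ 0.468.
p = a·p₁ + b·p₂ ≈ (0.277, 0.744, 0.608); φ = arcsin(p_z) ≈ 37.43°, λ = atan2(p_y, p_x) ≈ 69.62°.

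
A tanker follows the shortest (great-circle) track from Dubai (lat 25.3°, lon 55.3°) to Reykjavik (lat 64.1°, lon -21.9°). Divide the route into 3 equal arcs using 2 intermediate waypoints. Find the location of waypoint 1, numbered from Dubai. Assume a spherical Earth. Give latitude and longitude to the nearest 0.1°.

≈ lat 42.7°, lon 41.9°

Write both endpoints as unit vectors p₁, p₂ with components (cos φ cos λ, cos φ sin λ, sin φ).
The central angle between the endpoints is δ = arccos(p₁·p₂) ≈ 1.079 rad (61.8°).
Interpolate at f = 1/3 with slerp weights a = sin((1−f)δ)/sin δ ≈ 0.748, b = sin(fδ)/sin δ ≈ 0.399.
p = a·p₁ + b·p₂ ≈ (0.547, 0.491, 0.679); φ = arcsin(p_z) ≈ 42.74°, λ = atan2(p_y, p_x) ≈ 41.91°.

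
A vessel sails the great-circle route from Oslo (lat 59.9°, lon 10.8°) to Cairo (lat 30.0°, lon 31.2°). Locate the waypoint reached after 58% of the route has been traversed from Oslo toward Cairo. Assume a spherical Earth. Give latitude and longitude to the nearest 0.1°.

The haversine formula gives a central angle δ ≈ 0.574 rad (32.9°) between the endpoints.
Interpolate at f = 0.58 with slerp weights a = sin((1−f)δ)/sin δ ≈ 0.440, b = sin(fδ)/sin δ ≈ 0.602.
p = a·p₁ + b·p₂ ≈ (0.662, 0.311, 0.681); φ = arcsin(p_z) ≈ 42.95°, λ = atan2(p_y, p_x) ≈ 25.17°.

≈ lat 42.9°, lon 25.2°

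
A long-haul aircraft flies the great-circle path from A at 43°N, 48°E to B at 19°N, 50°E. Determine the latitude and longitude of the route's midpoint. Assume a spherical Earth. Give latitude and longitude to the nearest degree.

The haversine formula gives a central angle δ ≈ 0.420 rad (24.1°) between the endpoints.
Interpolate at f = 1/2 with slerp weights a = sin((1−f)δ)/sin δ ≈ 0.511, b = sin(fδ)/sin δ ≈ 0.511.
p = a·p₁ + b·p₂ ≈ (0.561, 0.648, 0.515); φ = arcsin(p_z) ≈ 31.00°, λ = atan2(p_y, p_x) ≈ 49.13°.

≈ 31°N, 49°E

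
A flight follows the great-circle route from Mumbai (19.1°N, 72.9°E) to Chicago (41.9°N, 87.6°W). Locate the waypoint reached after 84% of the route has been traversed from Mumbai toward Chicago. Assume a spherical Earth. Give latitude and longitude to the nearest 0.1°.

Convert each endpoint to a unit vector on the sphere (x = cos φ cos λ, y = cos φ sin λ, z = sin φ).
The central angle between the endpoints is δ = arccos(p₁·p₂) ≈ 2.031 rad (116.4°).
Interpolate at f = 0.84 with slerp weights a = sin((1−f)δ)/sin δ ≈ 0.356, b = sin(fδ)/sin δ ≈ 1.106.
p = a·p₁ + b·p₂ ≈ (0.134, -0.501, 0.855); φ = arcsin(p_z) ≈ 58.80°, λ = atan2(p_y, p_x) ≈ -75.07°.

≈ 58.8°N, 75.1°W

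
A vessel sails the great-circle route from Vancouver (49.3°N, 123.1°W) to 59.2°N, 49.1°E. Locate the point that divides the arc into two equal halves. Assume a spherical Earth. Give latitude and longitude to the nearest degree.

From cos δ = sin φ₁ sin φ₂ + cos φ₁ cos φ₂ cos Δλ, the central angle is δ ≈ 1.245 rad (71.3°).
Interpolate at f = 1/2 with slerp weights a = sin((1−f)δ)/sin δ ≈ 0.615, b = sin(fδ)/sin δ ≈ 0.615.
p = a·p₁ + b·p₂ ≈ (-0.013, -0.098, 0.995); φ = arcsin(p_z) ≈ 84.33°, λ = atan2(p_y, p_x) ≈ -97.46°.

≈ 84°N, 97°W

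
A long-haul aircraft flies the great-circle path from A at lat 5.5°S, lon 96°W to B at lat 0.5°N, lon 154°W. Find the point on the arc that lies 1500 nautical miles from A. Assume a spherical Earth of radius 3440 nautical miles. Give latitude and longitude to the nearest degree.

≈ lat 3°S, lon 121°W

Write both endpoints as unit vectors p₁, p₂ with components (cos φ cos λ, cos φ sin λ, sin φ).
The central angle between the endpoints is δ = arccos(p₁·p₂) ≈ 1.016 rad (58.2°). The total great-circle distance is δ·R ≈ 1.016 × 3440 ≈ 3496 nmi, so the target fraction is f = 1500/3496 ≈ 0.429.
Interpolate at f ≈ 0.429 with slerp weights a = sin((1−f)δ)/sin δ ≈ 0.645, b = sin(fδ)/sin δ ≈ 0.497.
p = a·p₁ + b·p₂ ≈ (-0.514, -0.856, -0.057); φ = arcsin(p_z) ≈ -3.29°, λ = atan2(p_y, p_x) ≈ -120.96°.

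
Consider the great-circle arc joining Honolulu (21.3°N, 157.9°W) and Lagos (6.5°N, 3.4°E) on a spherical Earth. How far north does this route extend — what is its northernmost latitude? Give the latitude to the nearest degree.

The great circle lies in the plane with unit normal n̂ = (p₁ × p₂)/|p₁ × p₂|.
Here n̂_z ≈ +0.540; the vertex latitude is φ_max = arccos|n̂_z| ≈ 57.3°.
Check via Clairaut: cos φ_max = |cos φ₁| · sin C = cos(21.3°)·sin(35.5°) ≈ 0.540, again giving ≈ 57.3°.

≈ 57°N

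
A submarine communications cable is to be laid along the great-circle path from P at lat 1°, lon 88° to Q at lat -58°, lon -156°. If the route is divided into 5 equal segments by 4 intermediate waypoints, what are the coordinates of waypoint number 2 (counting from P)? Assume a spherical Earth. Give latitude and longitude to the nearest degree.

Write both endpoints as unit vectors p₁, p₂ with components (cos φ cos λ, cos φ sin λ, sin φ).
The central angle between the endpoints is δ = arccos(p₁·p₂) ≈ 1.820 rad (104.3°).
Interpolate at f = 2/5 with slerp weights a = sin((1−f)δ)/sin δ ≈ 0.916, b = sin(fδ)/sin δ ≈ 0.687.
p = a·p₁ + b·p₂ ≈ (-0.301, 0.767, -0.566); φ = arcsin(p_z) ≈ -34.50°, λ = atan2(p_y, p_x) ≈ 111.39°.

≈ lat -35°, lon 111°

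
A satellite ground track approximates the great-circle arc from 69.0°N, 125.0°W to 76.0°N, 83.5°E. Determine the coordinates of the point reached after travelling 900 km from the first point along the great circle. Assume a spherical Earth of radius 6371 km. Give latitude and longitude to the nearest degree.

From cos δ = sin φ₁ sin φ₂ + cos φ₁ cos φ₂ cos Δλ, the central angle is δ ≈ 0.592 rad (33.9°). The total great-circle distance is δ·R ≈ 0.592 × 6371 ≈ 3774 km, so the target fraction is f = 900/3774 ≈ 0.239.
Interpolate at f ≈ 0.239 with slerp weights a = sin((1−f)δ)/sin δ ≈ 0.781, b = sin(fδ)/sin δ ≈ 0.252.
p = a·p₁ + b·p₂ ≈ (-0.154, -0.169, 0.974); φ = arcsin(p_z) ≈ 76.82°, λ = atan2(p_y, p_x) ≈ -132.33°.

≈ 77°N, 132°W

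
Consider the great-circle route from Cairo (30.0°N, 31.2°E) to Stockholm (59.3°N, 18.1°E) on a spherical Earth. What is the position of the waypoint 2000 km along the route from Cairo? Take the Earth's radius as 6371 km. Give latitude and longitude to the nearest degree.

≈ (47°N, 25°E)

From cos δ = sin φ₁ sin φ₂ + cos φ₁ cos φ₂ cos Δλ, the central angle is δ ≈ 0.534 rad (30.6°). The total great-circle distance is δ·R ≈ 0.534 × 6371 ≈ 3405 km, so the target fraction is f = 2000/3405 ≈ 0.587.
Interpolate at f ≈ 0.587 with slerp weights a = sin((1−f)δ)/sin δ ≈ 0.429, b = sin(fδ)/sin δ ≈ 0.606.
p = a·p₁ + b·p₂ ≈ (0.612, 0.289, 0.736); φ = arcsin(p_z) ≈ 47.39°, λ = atan2(p_y, p_x) ≈ 25.25°.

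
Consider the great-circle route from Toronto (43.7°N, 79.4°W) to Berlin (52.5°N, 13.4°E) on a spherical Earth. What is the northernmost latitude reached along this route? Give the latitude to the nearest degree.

≈ 59°N

The great circle lies in the plane with unit normal n̂ = (p₁ × p₂)/|p₁ × p₂|.
Here n̂_z ≈ +0.517; the vertex latitude is φ_max = arccos|n̂_z| ≈ 58.9°.
Check via Clairaut: cos φ_max = |cos φ₁| · sin C = cos(43.7°)·sin(45.7°) ≈ 0.517, again giving ≈ 58.9°.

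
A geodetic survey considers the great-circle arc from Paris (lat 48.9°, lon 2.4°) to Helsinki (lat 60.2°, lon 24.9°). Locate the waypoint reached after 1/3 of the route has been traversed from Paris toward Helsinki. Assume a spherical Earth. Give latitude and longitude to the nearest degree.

The haversine formula gives a central angle δ ≈ 0.299 rad (17.1°) between the endpoints.
Interpolate at f = 1/3 with slerp weights a = sin((1−f)δ)/sin δ ≈ 0.672, b = sin(fδ)/sin δ ≈ 0.338.
p = a·p₁ + b·p₂ ≈ (0.594, 0.089, 0.800); φ = arcsin(p_z) ≈ 53.10°, λ = atan2(p_y, p_x) ≈ 8.54°.

≈ lat 53°, lon 9°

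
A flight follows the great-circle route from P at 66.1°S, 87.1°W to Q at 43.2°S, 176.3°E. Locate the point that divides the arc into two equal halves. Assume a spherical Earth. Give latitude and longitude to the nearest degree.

≈ 64°S, 153°W

The haversine formula gives a central angle δ ≈ 0.937 rad (53.7°) between the endpoints.
Interpolate at f = 1/2 with slerp weights a = sin((1−f)δ)/sin δ ≈ 0.560, b = sin(fδ)/sin δ ≈ 0.560.
p = a·p₁ + b·p₂ ≈ (-0.396, -0.200, -0.896); φ = arcsin(p_z) ≈ -63.64°, λ = atan2(p_y, p_x) ≈ -153.17°.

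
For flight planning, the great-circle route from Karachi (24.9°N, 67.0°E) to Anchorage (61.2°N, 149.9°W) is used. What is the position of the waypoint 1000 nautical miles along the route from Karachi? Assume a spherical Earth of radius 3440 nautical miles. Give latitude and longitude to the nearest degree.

Write both endpoints as unit vectors p₁, p₂ with components (cos φ cos λ, cos φ sin λ, sin φ).
The central angle between the endpoints is δ = arccos(p₁·p₂) ≈ 1.551 rad (88.9°). The total great-circle distance is δ·R ≈ 1.551 × 3440 ≈ 5336 nmi, so the target fraction is f = 1000/5336 ≈ 0.187.
Interpolate at f ≈ 0.187 with slerp weights a = sin((1−f)δ)/sin δ ≈ 0.952, b = sin(fδ)/sin δ ≈ 0.287.
p = a·p₁ + b·p₂ ≈ (0.218, 0.726, 0.652); φ = arcsin(p_z) ≈ 40.71°, λ = atan2(p_y, p_x) ≈ 73.28°.

≈ 41°N, 73°E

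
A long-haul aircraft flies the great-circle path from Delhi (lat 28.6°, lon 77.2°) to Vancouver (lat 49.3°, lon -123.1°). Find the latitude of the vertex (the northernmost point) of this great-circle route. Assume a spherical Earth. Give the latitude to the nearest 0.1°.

≈ 78.4°

The great circle lies in the plane with unit normal n̂ = (p₁ × p₂)/|p₁ × p₂|.
Here n̂_z ≈ +0.202; the vertex latitude is φ_max = arccos|n̂_z| ≈ 78.4°.
Check via Clairaut: cos φ_max = |cos φ₁| · sin C = cos(28.6°)·sin(13.3°) ≈ 0.202, again giving ≈ 78.4°.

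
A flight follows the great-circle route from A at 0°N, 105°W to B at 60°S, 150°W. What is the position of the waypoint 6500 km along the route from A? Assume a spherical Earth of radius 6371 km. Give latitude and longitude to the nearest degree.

The haversine formula gives a central angle δ ≈ 1.209 rad (69.3°) between the endpoints. The total great-circle distance is δ·R ≈ 1.209 × 6371 ≈ 7705 km, so the target fraction is f = 6500/7705 ≈ 0.844.
Interpolate at f ≈ 0.844 with slerp weights a = sin((1−f)δ)/sin δ ≈ 0.201, b = sin(fδ)/sin δ ≈ 0.911.
p = a·p₁ + b·p₂ ≈ (-0.447, -0.422, -0.789); φ = arcsin(p_z) ≈ -52.09°, λ = atan2(p_y, p_x) ≈ -136.62°.

≈ 52°S, 137°W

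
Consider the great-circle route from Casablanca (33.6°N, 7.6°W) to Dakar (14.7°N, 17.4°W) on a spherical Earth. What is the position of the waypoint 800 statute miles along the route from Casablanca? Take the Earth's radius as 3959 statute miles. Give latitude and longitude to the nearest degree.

≈ (23°N, 13°W)

Convert each endpoint to a unit vector on the sphere (x = cos φ cos λ, y = cos φ sin λ, z = sin φ).
The central angle between the endpoints is δ = arccos(p₁·p₂) ≈ 0.364 rad (20.9°). The total great-circle distance is δ·R ≈ 0.364 × 3959 ≈ 1443 mi, so the target fraction is f = 800/1443 ≈ 0.554.
Interpolate at f ≈ 0.554 with slerp weights a = sin((1−f)δ)/sin δ ≈ 0.454, b = sin(fδ)/sin δ ≈ 0.563.
p = a·p₁ + b·p₂ ≈ (0.894, -0.213, 0.394); φ = arcsin(p_z) ≈ 23.20°, λ = atan2(p_y, p_x) ≈ -13.39°.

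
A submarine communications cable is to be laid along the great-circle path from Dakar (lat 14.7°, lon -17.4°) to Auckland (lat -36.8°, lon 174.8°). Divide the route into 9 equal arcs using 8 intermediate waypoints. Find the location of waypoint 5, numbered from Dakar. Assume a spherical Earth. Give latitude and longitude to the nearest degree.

Convert each endpoint to a unit vector on the sphere (x = cos φ cos λ, y = cos φ sin λ, z = sin φ).
The central angle between the endpoints is δ = arccos(p₁·p₂) ≈ 2.712 rad (155.4°).
Interpolate at f = 5/9 with slerp weights a = sin((1−f)δ)/sin δ ≈ 2.241, b = sin(fδ)/sin δ ≈ 2.395.
p = a·p₁ + b·p₂ ≈ (0.159, -0.474, -0.866); φ = arcsin(p_z) ≈ -59.98°, λ = atan2(p_y, p_x) ≈ -71.48°.

≈ lat -60°, lon -71°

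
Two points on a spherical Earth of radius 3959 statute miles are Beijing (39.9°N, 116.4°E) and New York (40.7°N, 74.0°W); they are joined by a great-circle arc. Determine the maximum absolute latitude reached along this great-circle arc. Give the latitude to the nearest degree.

≈ 84°N

The great circle lies in the plane with unit normal n̂ = (p₁ × p₂)/|p₁ × p₂|.
Here n̂_z ≈ +0.106; the vertex latitude is φ_max = arccos|n̂_z| ≈ 83.9°.
Check via Clairaut: cos φ_max = |cos φ₁| · sin C = cos(39.9°)·sin(8.0°) ≈ 0.106, again giving ≈ 83.9°.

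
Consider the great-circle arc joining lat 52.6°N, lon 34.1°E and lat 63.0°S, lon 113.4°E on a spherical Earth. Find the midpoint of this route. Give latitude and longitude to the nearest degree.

≈ lat 7°S, lon 67°E

The haversine formula gives a central angle δ ≈ 2.287 rad (131.0°) between the endpoints.
Interpolate at f = 1/2 with slerp weights a = sin((1−f)δ)/sin δ ≈ 1.207, b = sin(fδ)/sin δ ≈ 1.207.
p = a·p₁ + b·p₂ ≈ (0.389, 0.914, -0.117); φ = arcsin(p_z) ≈ -6.69°, λ = atan2(p_y, p_x) ≈ 66.92°.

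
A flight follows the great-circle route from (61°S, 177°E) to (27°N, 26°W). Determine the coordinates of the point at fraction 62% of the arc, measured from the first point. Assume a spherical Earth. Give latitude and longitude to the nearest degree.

≈ (25°S, 42°W)

Convert each endpoint to a unit vector on the sphere (x = cos φ cos λ, y = cos φ sin λ, z = sin φ).
The central angle between the endpoints is δ = arccos(p₁·p₂) ≈ 2.489 rad (142.6°).
Interpolate at f = 0.62 with slerp weights a = sin((1−f)δ)/sin δ ≈ 1.336, b = sin(fδ)/sin δ ≈ 1.647.
p = a·p₁ + b·p₂ ≈ (0.672, -0.609, -0.421); φ = arcsin(p_z) ≈ -24.90°, λ = atan2(p_y, p_x) ≈ -42.20°.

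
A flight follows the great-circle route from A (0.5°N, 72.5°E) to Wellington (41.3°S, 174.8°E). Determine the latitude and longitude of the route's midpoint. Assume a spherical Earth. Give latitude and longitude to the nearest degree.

≈ (30°S, 114°E)

From cos δ = sin φ₁ sin φ₂ + cos φ₁ cos φ₂ cos Δλ, the central angle is δ ≈ 1.737 rad (99.5°).
Interpolate at f = 1/2 with slerp weights a = sin((1−f)δ)/sin δ ≈ 0.774, b = sin(fδ)/sin δ ≈ 0.774.
p = a·p₁ + b·p₂ ≈ (-0.346, 0.791, -0.504); φ = arcsin(p_z) ≈ -30.28°, λ = atan2(p_y, p_x) ≈ 113.65°.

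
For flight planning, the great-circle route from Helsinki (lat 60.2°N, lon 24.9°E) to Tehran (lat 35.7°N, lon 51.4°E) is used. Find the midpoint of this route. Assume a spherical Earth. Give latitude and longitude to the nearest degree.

≈ lat 49°N, lon 41°E

The haversine formula gives a central angle δ ≈ 0.521 rad (29.8°) between the endpoints.
Interpolate at f = 1/2 with slerp weights a = sin((1−f)δ)/sin δ ≈ 0.517, b = sin(fδ)/sin δ ≈ 0.517.
p = a·p₁ + b·p₂ ≈ (0.495, 0.437, 0.751); φ = arcsin(p_z) ≈ 48.67°, λ = atan2(p_y, p_x) ≈ 41.39°.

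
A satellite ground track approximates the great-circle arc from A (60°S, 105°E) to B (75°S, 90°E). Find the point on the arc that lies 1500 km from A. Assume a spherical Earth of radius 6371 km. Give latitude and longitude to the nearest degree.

≈ (73°S, 94°E)

From cos δ = sin φ₁ sin φ₂ + cos φ₁ cos φ₂ cos Δλ, the central angle is δ ≈ 0.278 rad (15.9°). The total great-circle distance is δ·R ≈ 0.278 × 6371 ≈ 1773 km, so the target fraction is f = 1500/1773 ≈ 0.846.
Interpolate at f ≈ 0.846 with slerp weights a = sin((1−f)δ)/sin δ ≈ 0.156, b = sin(fδ)/sin δ ≈ 0.849.
p = a·p₁ + b·p₂ ≈ (-0.020, 0.295, -0.955); φ = arcsin(p_z) ≈ -72.79°, λ = atan2(p_y, p_x) ≈ 93.91°.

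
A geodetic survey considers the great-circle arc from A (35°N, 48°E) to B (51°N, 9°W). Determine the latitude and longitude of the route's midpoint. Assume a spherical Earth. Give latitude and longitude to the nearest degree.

≈ (47°N, 24°E)

Write both endpoints as unit vectors p₁, p₂ with components (cos φ cos λ, cos φ sin λ, sin φ).
The central angle between the endpoints is δ = arccos(p₁·p₂) ≈ 0.758 rad (43.4°).
Interpolate at f = 1/2 with slerp weights a = sin((1−f)δ)/sin δ ≈ 0.538, b = sin(fδ)/sin δ ≈ 0.538.
p = a·p₁ + b·p₂ ≈ (0.629, 0.275, 0.727); φ = arcsin(p_z) ≈ 46.63°, λ = atan2(p_y, p_x) ≈ 23.57°.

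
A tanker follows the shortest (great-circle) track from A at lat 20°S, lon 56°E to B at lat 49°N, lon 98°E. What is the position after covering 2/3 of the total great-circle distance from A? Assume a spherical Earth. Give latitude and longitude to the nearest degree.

≈ lat 27°N, lon 79°E

Write both endpoints as unit vectors p₁, p₂ with components (cos φ cos λ, cos φ sin λ, sin φ).
The central angle between the endpoints is δ = arccos(p₁·p₂) ≈ 1.369 rad (78.5°).
Interpolate at f = 2/3 with slerp weights a = sin((1−f)δ)/sin δ ≈ 0.450, b = sin(fδ)/sin δ ≈ 0.808.
p = a·p₁ + b·p₂ ≈ (0.163, 0.875, 0.456); φ = arcsin(p_z) ≈ 27.11°, λ = atan2(p_y, p_x) ≈ 79.47°.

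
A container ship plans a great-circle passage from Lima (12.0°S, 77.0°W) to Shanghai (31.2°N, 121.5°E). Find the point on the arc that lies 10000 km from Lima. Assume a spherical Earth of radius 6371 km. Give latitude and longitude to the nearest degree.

≈ 50°N, 152°W

Convert each endpoint to a unit vector on the sphere (x = cos φ cos λ, y = cos φ sin λ, z = sin φ).
The central angle between the endpoints is δ = arccos(p₁·p₂) ≈ 2.693 rad (154.3°). The total great-circle distance is δ·R ≈ 2.693 × 6371 ≈ 17158 km, so the target fraction is f = 10000/17158 ≈ 0.583.
Interpolate at f ≈ 0.583 with slerp weights a = sin((1−f)δ)/sin δ ≈ 2.080, b = sin(fδ)/sin δ ≈ 2.307.
p = a·p₁ + b·p₂ ≈ (-0.573, -0.300, 0.762); φ = arcsin(p_z) ≈ 49.68°, λ = atan2(p_y, p_x) ≈ -152.38°.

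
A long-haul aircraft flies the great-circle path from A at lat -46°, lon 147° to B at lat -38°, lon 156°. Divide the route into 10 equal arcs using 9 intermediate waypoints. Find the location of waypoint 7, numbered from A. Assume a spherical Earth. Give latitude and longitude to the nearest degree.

≈ lat -40°, lon 154°

Convert each endpoint to a unit vector on the sphere (x = cos φ cos λ, y = cos φ sin λ, z = sin φ).
The central angle between the endpoints is δ = arccos(p₁·p₂) ≈ 0.182 rad (10.4°).
Interpolate at f = 7/10 with slerp weights a = sin((1−f)δ)/sin δ ≈ 0.302, b = sin(fδ)/sin δ ≈ 0.702.
p = a·p₁ + b·p₂ ≈ (-0.681, 0.339, -0.649); φ = arcsin(p_z) ≈ -40.47°, λ = atan2(p_y, p_x) ≈ 153.53°.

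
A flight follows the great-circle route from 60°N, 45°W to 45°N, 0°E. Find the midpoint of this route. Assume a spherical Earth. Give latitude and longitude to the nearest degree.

≈ 55°N, 18°W

The haversine formula gives a central angle δ ≈ 0.531 rad (30.4°) between the endpoints.
Interpolate at f = 1/2 with slerp weights a = sin((1−f)δ)/sin δ ≈ 0.518, b = sin(fδ)/sin δ ≈ 0.518.
p = a·p₁ + b·p₂ ≈ (0.550, -0.183, 0.815); φ = arcsin(p_z) ≈ 54.60°, λ = atan2(p_y, p_x) ≈ -18.43°.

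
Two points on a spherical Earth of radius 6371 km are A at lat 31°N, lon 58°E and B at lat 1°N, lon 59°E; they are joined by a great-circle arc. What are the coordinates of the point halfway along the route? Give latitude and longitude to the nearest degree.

The haversine formula gives a central angle δ ≈ 0.524 rad (30.0°) between the endpoints.
Interpolate at f = 1/2 with slerp weights a = sin((1−f)δ)/sin δ ≈ 0.518, b = sin(fδ)/sin δ ≈ 0.518.
p = a·p₁ + b·p₂ ≈ (0.502, 0.820, 0.276); φ = arcsin(p_z) ≈ 16.00°, λ = atan2(p_y, p_x) ≈ 58.54°.

≈ lat 16°N, lon 59°E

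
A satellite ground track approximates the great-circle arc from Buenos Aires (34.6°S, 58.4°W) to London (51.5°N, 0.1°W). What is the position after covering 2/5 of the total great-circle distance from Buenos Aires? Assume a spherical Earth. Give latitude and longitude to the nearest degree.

From cos δ = sin φ₁ sin φ₂ + cos φ₁ cos φ₂ cos Δλ, the central angle is δ ≈ 1.747 rad (100.1°).
Interpolate at f = 2/5 with slerp weights a = sin((1−f)δ)/sin δ ≈ 0.880, b = sin(fδ)/sin δ ≈ 0.653.
p = a·p₁ + b·p₂ ≈ (0.786, -0.618, 0.012); φ = arcsin(p_z) ≈ 0.66°, λ = atan2(p_y, p_x) ≈ -38.15°.

≈ 1°N, 38°W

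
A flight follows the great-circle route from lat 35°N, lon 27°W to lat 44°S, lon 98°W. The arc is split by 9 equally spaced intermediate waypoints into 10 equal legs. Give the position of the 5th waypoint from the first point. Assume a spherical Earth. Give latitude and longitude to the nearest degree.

Write both endpoints as unit vectors p₁, p₂ with components (cos φ cos λ, cos φ sin λ, sin φ).
The central angle between the endpoints is δ = arccos(p₁·p₂) ≈ 1.779 rad (101.9°).
Interpolate at f = 5/10 with slerp weights a = sin((1−f)δ)/sin δ ≈ 0.794, b = sin(fδ)/sin δ ≈ 0.794.
p = a·p₁ + b·p₂ ≈ (0.500, -0.861, -0.096); φ = arcsin(p_z) ≈ -5.52°, λ = atan2(p_y, p_x) ≈ -59.85°.

≈ lat 6°S, lon 60°W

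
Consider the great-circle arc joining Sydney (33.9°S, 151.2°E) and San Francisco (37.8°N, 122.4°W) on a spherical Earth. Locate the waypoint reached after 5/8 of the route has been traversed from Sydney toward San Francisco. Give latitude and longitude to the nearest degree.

Write both endpoints as unit vectors p₁, p₂ with components (cos φ cos λ, cos φ sin λ, sin φ).
The central angle between the endpoints is δ = arccos(p₁·p₂) ≈ 1.876 rad (107.5°).
Interpolate at f = 5/8 with slerp weights a = sin((1−f)δ)/sin δ ≈ 0.678, b = sin(fδ)/sin δ ≈ 0.966.
p = a·p₁ + b·p₂ ≈ (-0.903, -0.374, 0.214); φ = arcsin(p_z) ≈ 12.36°, λ = atan2(p_y, p_x) ≈ -157.52°.

≈ 12°N, 158°W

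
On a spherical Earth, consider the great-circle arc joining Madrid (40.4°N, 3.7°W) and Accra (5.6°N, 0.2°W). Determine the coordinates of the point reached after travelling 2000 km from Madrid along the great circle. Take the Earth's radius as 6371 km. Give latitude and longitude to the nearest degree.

Convert each endpoint to a unit vector on the sphere (x = cos φ cos λ, y = cos φ sin λ, z = sin φ).
The central angle between the endpoints is δ = arccos(p₁·p₂) ≈ 0.610 rad (34.9°). The total great-circle distance is δ·R ≈ 0.610 × 6371 ≈ 3885 km, so the target fraction is f = 2000/3885 ≈ 0.515.
Interpolate at f ≈ 0.515 with slerp weights a = sin((1−f)δ)/sin δ ≈ 0.509, b = sin(fδ)/sin δ ≈ 0.539.
p = a·p₁ + b·p₂ ≈ (0.924, -0.027, 0.383); φ = arcsin(p_z) ≈ 22.50°, λ = atan2(p_y, p_x) ≈ -1.67°.

≈ 22°N, 2°W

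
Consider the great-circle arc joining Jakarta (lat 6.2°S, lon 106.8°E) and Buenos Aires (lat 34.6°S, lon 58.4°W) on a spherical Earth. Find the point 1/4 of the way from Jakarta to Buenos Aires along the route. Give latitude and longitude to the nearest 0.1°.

From cos δ = sin φ₁ sin φ₂ + cos φ₁ cos φ₂ cos Δλ, the central angle is δ ≈ 2.389 rad (136.9°).
Interpolate at f = 1/4 with slerp weights a = sin((1−f)δ)/sin δ ≈ 1.427, b = sin(fδ)/sin δ ≈ 0.823.
p = a·p₁ + b·p₂ ≈ (-0.055, 0.782, -0.621); φ = arcsin(p_z) ≈ -38.41°, λ = atan2(p_y, p_x) ≈ 94.05°.

≈ lat 38.4°S, lon 94.0°E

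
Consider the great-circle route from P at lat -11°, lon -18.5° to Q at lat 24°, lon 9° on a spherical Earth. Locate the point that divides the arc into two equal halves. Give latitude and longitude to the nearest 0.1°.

≈ lat 6.7°, lon -5.3°

From cos δ = sin φ₁ sin φ₂ + cos φ₁ cos φ₂ cos Δλ, the central angle is δ ≈ 0.770 rad (44.1°).
Interpolate at f = 1/2 with slerp weights a = sin((1−f)δ)/sin δ ≈ 0.540, b = sin(fδ)/sin δ ≈ 0.540.
p = a·p₁ + b·p₂ ≈ (0.989, -0.091, 0.116); φ = arcsin(p_z) ≈ 6.69°, λ = atan2(p_y, p_x) ≈ -5.25°.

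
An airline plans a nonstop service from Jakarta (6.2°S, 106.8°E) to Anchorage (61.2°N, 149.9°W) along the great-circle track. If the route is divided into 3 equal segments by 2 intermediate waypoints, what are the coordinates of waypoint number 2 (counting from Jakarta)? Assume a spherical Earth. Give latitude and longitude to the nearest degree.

≈ (50°N, 151°E)

The haversine formula gives a central angle δ ≈ 1.777 rad (101.8°) between the endpoints.
Interpolate at f = 2/3 with slerp weights a = sin((1−f)δ)/sin δ ≈ 0.570, b = sin(fδ)/sin δ ≈ 0.946.
p = a·p₁ + b·p₂ ≈ (-0.558, 0.314, 0.768); φ = arcsin(p_z) ≈ 50.16°, λ = atan2(p_y, p_x) ≈ 150.63°.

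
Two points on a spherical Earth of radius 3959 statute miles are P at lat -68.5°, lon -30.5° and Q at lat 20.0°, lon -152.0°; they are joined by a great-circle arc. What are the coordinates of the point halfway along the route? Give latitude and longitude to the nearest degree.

Convert each endpoint to a unit vector on the sphere (x = cos φ cos λ, y = cos φ sin λ, z = sin φ).
The central angle between the endpoints is δ = arccos(p₁·p₂) ≈ 2.092 rad (119.9°).
Interpolate at f = 1/2 with slerp weights a = sin((1−f)δ)/sin δ ≈ 0.998, b = sin(fδ)/sin δ ≈ 0.998.
p = a·p₁ + b·p₂ ≈ (-0.513, -0.626, -0.587); φ = arcsin(p_z) ≈ -35.97°, λ = atan2(p_y, p_x) ≈ -129.33°.

≈ lat -36°, lon -129°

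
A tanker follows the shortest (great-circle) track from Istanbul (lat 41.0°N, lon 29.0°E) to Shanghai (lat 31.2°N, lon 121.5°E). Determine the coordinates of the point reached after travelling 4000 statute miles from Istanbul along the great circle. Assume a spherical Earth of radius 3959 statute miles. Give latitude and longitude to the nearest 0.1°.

The haversine formula gives a central angle δ ≈ 1.254 rad (71.8°) between the endpoints. The total great-circle distance is δ·R ≈ 1.254 × 3959 ≈ 4964 mi, so the target fraction is f = 4000/4964 ≈ 0.806.
Interpolate at f ≈ 0.806 with slerp weights a = sin((1−f)δ)/sin δ ≈ 0.254, b = sin(fδ)/sin δ ≈ 0.891.
p = a·p₁ + b·p₂ ≈ (-0.231, 0.743, 0.628); φ = arcsin(p_z) ≈ 38.92°, λ = atan2(p_y, p_x) ≈ 107.27°.

≈ lat 38.9°N, lon 107.3°E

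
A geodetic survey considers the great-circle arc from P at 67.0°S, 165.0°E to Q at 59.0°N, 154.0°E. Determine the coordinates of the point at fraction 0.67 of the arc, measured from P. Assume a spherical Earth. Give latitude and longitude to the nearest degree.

Write both endpoints as unit vectors p₁, p₂ with components (cos φ cos λ, cos φ sin λ, sin φ).
The central angle between the endpoints is δ = arccos(p₁·p₂) ≈ 2.204 rad (126.3°).
Interpolate at f = 0.67 with slerp weights a = sin((1−f)δ)/sin δ ≈ 0.824, b = sin(fδ)/sin δ ≈ 1.235.
p = a·p₁ + b·p₂ ≈ (-0.883, 0.362, 0.299); φ = arcsin(p_z) ≈ 17.42°, λ = atan2(p_y, p_x) ≈ 157.69°.

≈ 17°N, 158°E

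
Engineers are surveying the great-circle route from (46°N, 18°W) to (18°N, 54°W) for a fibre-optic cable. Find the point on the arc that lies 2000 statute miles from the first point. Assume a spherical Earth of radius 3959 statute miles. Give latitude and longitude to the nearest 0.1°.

Convert each endpoint to a unit vector on the sphere (x = cos φ cos λ, y = cos φ sin λ, z = sin φ).
The central angle between the endpoints is δ = arccos(p₁·p₂) ≈ 0.712 rad (40.8°). The total great-circle distance is δ·R ≈ 0.712 × 3959 ≈ 2821 mi, so the target fraction is f = 2000/2821 ≈ 0.709.
Interpolate at f ≈ 0.709 with slerp weights a = sin((1−f)δ)/sin δ ≈ 0.315, b = sin(fδ)/sin δ ≈ 0.740.
p = a·p₁ + b·p₂ ≈ (0.622, -0.637, 0.455); φ = arcsin(p_z) ≈ 27.08°, λ = atan2(p_y, p_x) ≈ -45.70°.

≈ (27.1°N, 45.7°W)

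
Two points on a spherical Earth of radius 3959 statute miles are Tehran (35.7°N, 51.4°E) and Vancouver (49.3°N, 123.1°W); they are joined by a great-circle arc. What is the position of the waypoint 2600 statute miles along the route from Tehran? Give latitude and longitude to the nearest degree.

Write both endpoints as unit vectors p₁, p₂ with components (cos φ cos λ, cos φ sin λ, sin φ).
The central angle between the endpoints is δ = arccos(p₁·p₂) ≈ 1.656 rad (94.9°). The total great-circle distance is δ·R ≈ 1.656 × 3959 ≈ 6555 mi, so the target fraction is f = 2600/6555 ≈ 0.397.
Interpolate at f ≈ 0.397 with slerp weights a = sin((1−f)δ)/sin δ ≈ 0.844, b = sin(fδ)/sin δ ≈ 0.613.
p = a·p₁ + b·p₂ ≈ (0.209, 0.201, 0.957); φ = arcsin(p_z) ≈ 73.13°, λ = atan2(p_y, p_x) ≈ 43.82°.

≈ (73°N, 44°E)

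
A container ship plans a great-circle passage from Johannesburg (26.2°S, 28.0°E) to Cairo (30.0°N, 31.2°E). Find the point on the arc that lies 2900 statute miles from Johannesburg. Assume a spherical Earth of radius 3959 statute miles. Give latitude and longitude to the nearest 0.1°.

The haversine formula gives a central angle δ ≈ 0.982 rad (56.3°) between the endpoints. The total great-circle distance is δ·R ≈ 0.982 × 3959 ≈ 3889 mi, so the target fraction is f = 2900/3889 ≈ 0.746.
Interpolate at f ≈ 0.746 with slerp weights a = sin((1−f)δ)/sin δ ≈ 0.297, b = sin(fδ)/sin δ ≈ 0.804.
p = a·p₁ + b·p₂ ≈ (0.831, 0.486, 0.271); φ = arcsin(p_z) ≈ 15.71°, λ = atan2(p_y, p_x) ≈ 30.31°.

≈ 15.7°N, 30.3°E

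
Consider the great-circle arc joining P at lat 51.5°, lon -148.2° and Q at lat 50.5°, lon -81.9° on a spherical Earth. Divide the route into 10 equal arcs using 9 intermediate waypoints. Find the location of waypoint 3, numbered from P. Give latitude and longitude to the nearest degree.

The haversine formula gives a central angle δ ≈ 0.703 rad (40.3°) between the endpoints.
Interpolate at f = 3/10 with slerp weights a = sin((1−f)δ)/sin δ ≈ 0.731, b = sin(fδ)/sin δ ≈ 0.324.
p = a·p₁ + b·p₂ ≈ (-0.358, -0.444, 0.822); φ = arcsin(p_z) ≈ 55.26°, λ = atan2(p_y, p_x) ≈ -128.87°.

≈ lat 55°, lon -129°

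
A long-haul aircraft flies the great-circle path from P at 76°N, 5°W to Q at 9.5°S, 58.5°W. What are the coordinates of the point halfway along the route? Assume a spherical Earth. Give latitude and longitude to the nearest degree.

≈ 35°N, 49°W

Convert each endpoint to a unit vector on the sphere (x = cos φ cos λ, y = cos φ sin λ, z = sin φ).
The central angle between the endpoints is δ = arccos(p₁·p₂) ≈ 1.589 rad (91.0°).
Interpolate at f = 1/2 with slerp weights a = sin((1−f)δ)/sin δ ≈ 0.714, b = sin(fδ)/sin δ ≈ 0.714.
p = a·p₁ + b·p₂ ≈ (0.540, -0.615, 0.575); φ = arcsin(p_z) ≈ 35.08°, λ = atan2(p_y, p_x) ≈ -48.74°.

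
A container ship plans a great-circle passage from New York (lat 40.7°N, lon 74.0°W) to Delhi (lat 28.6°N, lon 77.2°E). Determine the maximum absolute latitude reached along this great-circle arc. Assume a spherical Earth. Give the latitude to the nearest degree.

The great circle lies in the plane with unit normal n̂ = (p₁ × p₂)/|p₁ × p₂|.
Here n̂_z ≈ +0.333; the vertex latitude is φ_max = arccos|n̂_z| ≈ 70.5°.
Check via Clairaut: cos φ_max = |cos φ₁| · sin C = cos(40.7°)·sin(26.1°) ≈ 0.333, again giving ≈ 70.5°.

≈ 71°N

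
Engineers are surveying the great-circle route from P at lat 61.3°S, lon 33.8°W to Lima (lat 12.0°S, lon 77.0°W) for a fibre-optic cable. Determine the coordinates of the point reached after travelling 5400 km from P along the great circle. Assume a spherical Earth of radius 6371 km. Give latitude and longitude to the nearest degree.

≈ lat 21°S, lon 73°W

Convert each endpoint to a unit vector on the sphere (x = cos φ cos λ, y = cos φ sin λ, z = sin φ).
The central angle between the endpoints is δ = arccos(p₁·p₂) ≈ 1.018 rad (58.3°). The total great-circle distance is δ·R ≈ 1.018 × 6371 ≈ 6488 km, so the target fraction is f = 5400/6488 ≈ 0.832.
Interpolate at f ≈ 0.832 with slerp weights a = sin((1−f)δ)/sin δ ≈ 0.200, b = sin(fδ)/sin δ ≈ 0.881.
p = a·p₁ + b·p₂ ≈ (0.273, -0.893, -0.358); φ = arcsin(p_z) ≈ -20.99°, λ = atan2(p_y, p_x) ≈ -72.97°.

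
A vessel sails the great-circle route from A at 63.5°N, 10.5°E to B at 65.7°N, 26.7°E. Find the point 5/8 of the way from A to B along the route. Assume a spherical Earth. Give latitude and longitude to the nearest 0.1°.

Convert each endpoint to a unit vector on the sphere (x = cos φ cos λ, y = cos φ sin λ, z = sin φ).
The central angle between the endpoints is δ = arccos(p₁·p₂) ≈ 0.127 rad (7.3°).
Interpolate at f = 5/8 with slerp weights a = sin((1−f)δ)/sin δ ≈ 0.376, b = sin(fδ)/sin δ ≈ 0.626.
p = a·p₁ + b·p₂ ≈ (0.395, 0.146, 0.907); φ = arcsin(p_z) ≈ 65.08°, λ = atan2(p_y, p_x) ≈ 20.32°.

≈ 65.1°N, 20.3°E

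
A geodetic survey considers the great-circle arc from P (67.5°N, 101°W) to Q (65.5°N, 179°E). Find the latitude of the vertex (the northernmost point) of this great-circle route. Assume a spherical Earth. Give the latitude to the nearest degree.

The great circle lies in the plane with unit normal n̂ = (p₁ × p₂)/|p₁ × p₂|.
Here n̂_z ≈ -0.315; the vertex latitude is φ_max = arccos|n̂_z| ≈ 71.6°.
Check via Clairaut: cos φ_max = |cos φ₁| · sin C = cos(67.5°)·sin(55.4°) ≈ 0.315, again giving ≈ 71.6°.

≈ 72°N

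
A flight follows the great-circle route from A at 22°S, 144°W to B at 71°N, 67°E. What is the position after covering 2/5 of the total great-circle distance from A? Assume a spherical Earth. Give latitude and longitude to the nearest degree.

From cos δ = sin φ₁ sin φ₂ + cos φ₁ cos φ₂ cos Δλ, the central angle is δ ≈ 2.231 rad (127.8°).
Interpolate at f = 2/5 with slerp weights a = sin((1−f)δ)/sin δ ≈ 1.232, b = sin(fδ)/sin δ ≈ 0.985.
p = a·p₁ + b·p₂ ≈ (-0.798, -0.376, 0.470); φ = arcsin(p_z) ≈ 28.05°, λ = atan2(p_y, p_x) ≈ -154.79°.

≈ 28°N, 155°W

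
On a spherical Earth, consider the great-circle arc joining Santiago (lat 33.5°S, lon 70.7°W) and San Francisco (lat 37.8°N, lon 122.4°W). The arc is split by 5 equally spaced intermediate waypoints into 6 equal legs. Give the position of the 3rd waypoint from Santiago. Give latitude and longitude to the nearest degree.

Write both endpoints as unit vectors p₁, p₂ with components (cos φ cos λ, cos φ sin λ, sin φ).
The central angle between the endpoints is δ = arccos(p₁·p₂) ≈ 1.501 rad (86.0°).
Interpolate at f = 3/6 with slerp weights a = sin((1−f)δ)/sin δ ≈ 0.684, b = sin(fδ)/sin δ ≈ 0.684.
p = a·p₁ + b·p₂ ≈ (-0.101, -0.994, 0.042); φ = arcsin(p_z) ≈ 2.39°, λ = atan2(p_y, p_x) ≈ -95.80°.

≈ lat 2°N, lon 96°W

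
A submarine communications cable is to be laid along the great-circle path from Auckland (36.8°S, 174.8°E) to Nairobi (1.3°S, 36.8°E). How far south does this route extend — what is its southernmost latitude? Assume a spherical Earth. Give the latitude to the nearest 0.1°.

The great circle lies in the plane with unit normal n̂ = (p₁ × p₂)/|p₁ × p₂|.
Here n̂_z ≈ -0.658; the vertex latitude is φ_max = arccos|n̂_z| ≈ 48.8°.

≈ 48.8°S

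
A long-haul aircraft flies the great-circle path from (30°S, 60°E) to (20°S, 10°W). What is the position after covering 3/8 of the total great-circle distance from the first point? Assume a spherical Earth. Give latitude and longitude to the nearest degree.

≈ (31°S, 32°E)

Convert each endpoint to a unit vector on the sphere (x = cos φ cos λ, y = cos φ sin λ, z = sin φ).
The central angle between the endpoints is δ = arccos(p₁·p₂) ≈ 1.105 rad (63.3°).
Interpolate at f = 3/8 with slerp weights a = sin((1−f)δ)/sin δ ≈ 0.713, b = sin(fδ)/sin δ ≈ 0.451.
p = a·p₁ + b·p₂ ≈ (0.726, 0.461, -0.511); φ = arcsin(p_z) ≈ -30.70°, λ = atan2(p_y, p_x) ≈ 32.44°.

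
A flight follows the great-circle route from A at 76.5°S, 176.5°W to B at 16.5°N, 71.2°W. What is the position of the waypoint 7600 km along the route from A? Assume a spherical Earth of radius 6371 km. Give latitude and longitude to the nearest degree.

From cos δ = sin φ₁ sin φ₂ + cos φ₁ cos φ₂ cos Δλ, the central angle is δ ≈ 1.913 rad (109.6°). The total great-circle distance is δ·R ≈ 1.913 × 6371 ≈ 12185 km, so the target fraction is f = 7600/12185 ≈ 0.624.
Interpolate at f ≈ 0.624 with slerp weights a = sin((1−f)δ)/sin δ ≈ 0.700, b = sin(fδ)/sin δ ≈ 0.987.
p = a·p₁ + b·p₂ ≈ (0.142, -0.905, -0.400); φ = arcsin(p_z) ≈ -23.59°, λ = atan2(p_y, p_x) ≈ -81.10°.

≈ 24°S, 81°W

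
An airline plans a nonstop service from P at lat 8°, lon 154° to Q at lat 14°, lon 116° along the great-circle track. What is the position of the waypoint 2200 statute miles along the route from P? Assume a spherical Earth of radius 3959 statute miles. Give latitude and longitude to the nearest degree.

From cos δ = sin φ₁ sin φ₂ + cos φ₁ cos φ₂ cos Δλ, the central angle is δ ≈ 0.659 rad (37.7°). The total great-circle distance is δ·R ≈ 0.659 × 3959 ≈ 2608 mi, so the target fraction is f = 2200/2608 ≈ 0.844.
Interpolate at f ≈ 0.844 with slerp weights a = sin((1−f)δ)/sin δ ≈ 0.168, b = sin(fδ)/sin δ ≈ 0.862.
p = a·p₁ + b·p₂ ≈ (-0.516, 0.825, 0.232); φ = arcsin(p_z) ≈ 13.41°, λ = atan2(p_y, p_x) ≈ 122.04°.

≈ lat 13°, lon 122°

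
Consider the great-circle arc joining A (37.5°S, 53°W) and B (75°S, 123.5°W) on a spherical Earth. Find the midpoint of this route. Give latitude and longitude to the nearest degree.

Write both endpoints as unit vectors p₁, p₂ with components (cos φ cos λ, cos φ sin λ, sin φ).
The central angle between the endpoints is δ = arccos(p₁·p₂) ≈ 0.855 rad (49.0°).
Interpolate at f = 1/2 with slerp weights a = sin((1−f)δ)/sin δ ≈ 0.549, b = sin(fδ)/sin δ ≈ 0.549.
p = a·p₁ + b·p₂ ≈ (0.184, -0.467, -0.865); φ = arcsin(p_z) ≈ -59.90°, λ = atan2(p_y, p_x) ≈ -68.50°.

≈ (60°S, 68°W)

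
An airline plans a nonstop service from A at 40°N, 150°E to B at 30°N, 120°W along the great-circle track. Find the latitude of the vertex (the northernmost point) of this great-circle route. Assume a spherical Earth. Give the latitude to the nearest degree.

The great circle lies in the plane with unit normal n̂ = (p₁ × p₂)/|p₁ × p₂|.
Here n̂_z ≈ +0.701; the vertex latitude is φ_max = arccos|n̂_z| ≈ 45.5°.

≈ 46°N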